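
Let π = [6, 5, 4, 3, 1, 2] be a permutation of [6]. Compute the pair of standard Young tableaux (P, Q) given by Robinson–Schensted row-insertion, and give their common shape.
P = [1, 2] / [3] / [4] / [5] / [6];  Q = [1, 6] / [2] / [3] / [4] / [5];  common shape = (2, 1, 1, 1, 1)

Row-insert the values π_1, π_2, … into P one at a time, bumping the leftmost entry strictly greater than the inserted value down to the next row. The recording tableau Q records, in position (i, j), the step at which that cell was added to P.
  Insert 6 (step 1): P = [6];  Q = [1]
  Insert 5 (step 2): P = [5] / [6];  Q = [1] / [2]
  Insert 4 (step 3): P = [4] / [5] / [6];  Q = [1] / [2] / [3]
  Insert 3 (step 4): P = [3] / [4] / [5] / [6];  Q = [1] / [2] / [3] / [4]
  Insert 1 (step 5): P = [1] / [3] / [4] / [5] / [6];  Q = [1] / [2] / [3] / [4] / [5]
  Insert 2 (step 6): P = [1, 2] / [3] / [4] / [5] / [6];  Q = [1, 6] / [2] / [3] / [4] / [5]
Final shape: (2, 1, 1, 1, 1).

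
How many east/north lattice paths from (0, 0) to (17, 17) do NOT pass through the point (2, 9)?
Number of paths = 2306638950

Total paths from (0, 0) to (17, 17): C(34, 17) = 2333606220. Paths through (2, 9): (paths (0, 0) → (2, 9)) × (paths (2, 9) → (17, 17)) = C(11, 2) · C(23, 15) = 55 · 490314 = 26967270. Avoidance count = 2333606220 − 26967270 = 2306638950.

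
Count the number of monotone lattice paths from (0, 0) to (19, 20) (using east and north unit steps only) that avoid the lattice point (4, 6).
Number of paths = 52635924810

Total paths from (0, 0) to (19, 20): C(39, 19) = 68923264410. Paths through (4, 6): (paths (0, 0) → (4, 6)) × (paths (4, 6) → (19, 20)) = C(10, 4) · C(29, 15) = 210 · 77558760 = 16287339600. Avoidance count = 68923264410 − 16287339600 = 52635924810.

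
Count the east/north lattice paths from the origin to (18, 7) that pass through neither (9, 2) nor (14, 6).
Number of paths = 211440

Inclusion–exclusion. Total paths: C(25, 18) = 480700. Through P₁: C(11, 9)·C(14, 9) = 110110. Through P₂: C(20, 14)·C(5, 4) = 193800. Since P₁ is strictly southwest of P₂, a monotone path through both must visit P₁ then P₂; paths through both = C(11, 9)·C(9, 5)·C(5, 4) = 34650. Avoid both = 480700 − 110110 − 193800 + 34650 = 211440.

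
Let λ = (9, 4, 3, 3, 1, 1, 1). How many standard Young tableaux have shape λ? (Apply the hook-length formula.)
# SYT of shape (9, 4, 3, 3, 1, 1, 1) = 1489872384

Hook-length formula: f^λ = n! / Π hook(c), product over all cells c of the Young diagram. For λ = (9, 4, 3, 3, 1, 1, 1), n = 22 boxes. Hook lengths by row (left-to-right, top-to-bottom): [15, 11, 10, 7, 5, 4, 3, 2, 1]; [9, 5, 4, 1]; [7, 3, 2]; [6, 2, 1]; [3]; [2]; [1]. Product of hooks = 754427520000. So f^λ = 22! / 754427520000 = 1124000727777607680000 / 754427520000 = 1489872384.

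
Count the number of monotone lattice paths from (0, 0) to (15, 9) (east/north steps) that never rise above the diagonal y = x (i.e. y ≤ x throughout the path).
Number of paths = 572033

By the reflection principle (André's argument), the number of monotone paths to (15, 9) with n ≤ m that never go above y = x is C(24, 15) − C(24, 16) = 1307504 − 735471 = 572033.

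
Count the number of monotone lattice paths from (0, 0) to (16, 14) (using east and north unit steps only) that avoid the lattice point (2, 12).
Number of paths = 145411755

Total paths from (0, 0) to (16, 14): C(30, 16) = 145422675. Paths through (2, 12): (paths (0, 0) → (2, 12)) × (paths (2, 12) → (16, 14)) = C(14, 2) · C(16, 14) = 91 · 120 = 10920. Avoidance count = 145422675 − 10920 = 145411755.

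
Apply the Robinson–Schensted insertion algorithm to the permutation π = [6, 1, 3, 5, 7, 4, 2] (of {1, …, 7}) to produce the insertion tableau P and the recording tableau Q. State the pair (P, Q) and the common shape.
P = [1, 2, 4, 7] / [3] / [5] / [6];  Q = [1, 3, 4, 5] / [2] / [6] / [7];  common shape = (4, 1, 1, 1)

Row-insert the values π_1, π_2, … into P one at a time, bumping the leftmost entry strictly greater than the inserted value down to the next row. The recording tableau Q records, in position (i, j), the step at which that cell was added to P.
  Insert 6 (step 1): P = [6];  Q = [1]
  Insert 1 (step 2): P = [1] / [6];  Q = [1] / [2]
  Insert 3 (step 3): P = [1, 3] / [6];  Q = [1, 3] / [2]
  Insert 5 (step 4): P = [1, 3, 5] / [6];  Q = [1, 3, 4] / [2]
  Insert 7 (step 5): P = [1, 3, 5, 7] / [6];  Q = [1, 3, 4, 5] / [2]
  Insert 4 (step 6): P = [1, 3, 4, 7] / [5] / [6];  Q = [1, 3, 4, 5] / [2] / [6]
  Insert 2 (step 7): P = [1, 2, 4, 7] / [3] / [5] / [6];  Q = [1, 3, 4, 5] / [2] / [6] / [7]
Final shape: (4, 1, 1, 1).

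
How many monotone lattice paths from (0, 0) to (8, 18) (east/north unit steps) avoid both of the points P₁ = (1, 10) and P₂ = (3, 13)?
Number of paths = 1378090

Inclusion–exclusion. Total paths: C(26, 8) = 1562275. Through P₁: C(11, 1)·C(15, 7) = 70785. Through P₂: C(16, 3)·C(10, 5) = 141120. Since P₁ is strictly southwest of P₂, a monotone path through both must visit P₁ then P₂; paths through both = C(11, 1)·C(5, 2)·C(10, 5) = 27720. Avoid both = 1562275 − 70785 − 141120 + 27720 = 1378090.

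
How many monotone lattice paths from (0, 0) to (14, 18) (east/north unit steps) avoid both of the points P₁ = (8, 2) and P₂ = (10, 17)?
Number of paths = 425927190

Inclusion–exclusion. Total paths: C(32, 14) = 471435600. Through P₁: C(10, 8)·C(22, 6) = 3357585. Through P₂: C(27, 10)·C(5, 4) = 42181425. Since P₁ is strictly southwest of P₂, a monotone path through both must visit P₁ then P₂; paths through both = C(10, 8)·C(17, 2)·C(5, 4) = 30600. Avoid both = 471435600 − 3357585 − 42181425 + 30600 = 425927190.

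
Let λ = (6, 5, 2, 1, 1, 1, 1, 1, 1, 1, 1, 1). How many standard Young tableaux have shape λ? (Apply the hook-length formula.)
# SYT of shape (6, 5, 2, 1, 1, 1, 1, 1, 1, 1, 1, 1) = 87639552

Hook-length formula: f^λ = n! / Π hook(c), product over all cells c of the Young diagram. For λ = (6, 5, 2, 1, 1, 1, 1, 1, 1, 1, 1, 1), n = 22 boxes. Hook lengths by row (left-to-right, top-to-bottom): [17, 7, 5, 4, 3, 1]; [15, 5, 3, 2, 1]; [11, 1]; [9]; [8]; [7]; [6]; [5]; [4]; [3]; [2]; [1]. Product of hooks = 12825267840000. So f^λ = 22! / 12825267840000 = 1124000727777607680000 / 12825267840000 = 87639552.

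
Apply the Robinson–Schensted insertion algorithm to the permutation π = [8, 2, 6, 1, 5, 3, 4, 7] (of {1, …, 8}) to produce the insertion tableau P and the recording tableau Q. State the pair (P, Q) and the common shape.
P = [1, 3, 4, 7] / [2, 5] / [6] / [8];  Q = [1, 3, 7, 8] / [2, 5] / [4] / [6];  common shape = (4, 2, 1, 1)

Row-insert the values π_1, π_2, … into P one at a time, bumping the leftmost entry strictly greater than the inserted value down to the next row. The recording tableau Q records, in position (i, j), the step at which that cell was added to P.
  Insert 8 (step 1): P = [8];  Q = [1]
  Insert 2 (step 2): P = [2] / [8];  Q = [1] / [2]
  Insert 6 (step 3): P = [2, 6] / [8];  Q = [1, 3] / [2]
  Insert 1 (step 4): P = [1, 6] / [2] / [8];  Q = [1, 3] / [2] / [4]
  Insert 5 (step 5): P = [1, 5] / [2, 6] / [8];  Q = [1, 3] / [2, 5] / [4]
  Insert 3 (step 6): P = [1, 3] / [2, 5] / [6] / [8];  Q = [1, 3] / [2, 5] / [4] / [6]
  Insert 4 (step 7): P = [1, 3, 4] / [2, 5] / [6] / [8];  Q = [1, 3, 7] / [2, 5] / [4] / [6]
  Insert 7 (step 8): P = [1, 3, 4, 7] / [2, 5] / [6] / [8];  Q = [1, 3, 7, 8] / [2, 5] / [4] / [6]
Final shape: (4, 2, 1, 1).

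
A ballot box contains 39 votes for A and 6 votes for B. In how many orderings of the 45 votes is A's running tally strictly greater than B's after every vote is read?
Strict-lead orderings = 5973044

Total orderings of the 45 votes with 39 for A: C(45, 39) = 8145060. By the Bertrand ballot formula (Cycle Lemma / reflection principle), the number of orderings in which A is strictly ahead of B throughout is (p − q)/(p + q) · C(p + q, p) = (39 − 6)/(39 + 6) · 8145060 = 5973044.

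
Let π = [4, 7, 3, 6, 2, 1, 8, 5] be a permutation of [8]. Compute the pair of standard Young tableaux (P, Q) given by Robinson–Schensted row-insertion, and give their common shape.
P = [1, 5, 8] / [2, 6] / [3, 7] / [4];  Q = [1, 2, 7] / [3, 4] / [5, 8] / [6];  common shape = (3, 2, 2, 1)

Row-insert the values π_1, π_2, … into P one at a time, bumping the leftmost entry strictly greater than the inserted value down to the next row. The recording tableau Q records, in position (i, j), the step at which that cell was added to P.
  Insert 4 (step 1): P = [4];  Q = [1]
  Insert 7 (step 2): P = [4, 7];  Q = [1, 2]
  Insert 3 (step 3): P = [3, 7] / [4];  Q = [1, 2] / [3]
  Insert 6 (step 4): P = [3, 6] / [4, 7];  Q = [1, 2] / [3, 4]
  Insert 2 (step 5): P = [2, 6] / [3, 7] / [4];  Q = [1, 2] / [3, 4] / [5]
  Insert 1 (step 6): P = [1, 6] / [2, 7] / [3] / [4];  Q = [1, 2] / [3, 4] / [5] / [6]
  Insert 8 (step 7): P = [1, 6, 8] / [2, 7] / [3] / [4];  Q = [1, 2, 7] / [3, 4] / [5] / [6]
  Insert 5 (step 8): P = [1, 5, 8] / [2, 6] / [3, 7] / [4];  Q = [1, 2, 7] / [3, 4] / [5, 8] / [6]
Final shape: (3, 2, 2, 1).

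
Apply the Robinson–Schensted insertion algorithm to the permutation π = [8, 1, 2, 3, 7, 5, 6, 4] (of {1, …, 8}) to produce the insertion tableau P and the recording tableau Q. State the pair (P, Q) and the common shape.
P = [1, 2, 3, 4, 6] / [5] / [7] / [8];  Q = [1, 3, 4, 5, 7] / [2] / [6] / [8];  common shape = (5, 1, 1, 1)

Row-insert the values π_1, π_2, … into P one at a time, bumping the leftmost entry strictly greater than the inserted value down to the next row. The recording tableau Q records, in position (i, j), the step at which that cell was added to P.
  Insert 8 (step 1): P = [8];  Q = [1]
  Insert 1 (step 2): P = [1] / [8];  Q = [1] / [2]
  Insert 2 (step 3): P = [1, 2] / [8];  Q = [1, 3] / [2]
  Insert 3 (step 4): P = [1, 2, 3] / [8];  Q = [1, 3, 4] / [2]
  Insert 7 (step 5): P = [1, 2, 3, 7] / [8];  Q = [1, 3, 4, 5] / [2]
  Insert 5 (step 6): P = [1, 2, 3, 5] / [7] / [8];  Q = [1, 3, 4, 5] / [2] / [6]
  Insert 6 (step 7): P = [1, 2, 3, 5, 6] / [7] / [8];  Q = [1, 3, 4, 5, 7] / [2] / [6]
  Insert 4 (step 8): P = [1, 2, 3, 4, 6] / [5] / [7] / [8];  Q = [1, 3, 4, 5, 7] / [2] / [6] / [8]
Final shape: (5, 1, 1, 1).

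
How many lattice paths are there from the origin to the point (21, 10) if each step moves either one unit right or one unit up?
Number of paths = 44352165

A monotone lattice path from (0, 0) to (21, 10) consists of 21 east steps and 10 north steps in some order, so it is determined by which 21 of the 31 steps are east. The count is C(31, 21) = 44352165.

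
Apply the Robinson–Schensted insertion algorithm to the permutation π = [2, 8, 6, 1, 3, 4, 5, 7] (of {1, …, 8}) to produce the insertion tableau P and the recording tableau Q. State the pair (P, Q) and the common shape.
P = [1, 3, 4, 5, 7] / [2, 6] / [8];  Q = [1, 2, 6, 7, 8] / [3, 5] / [4];  common shape = (5, 2, 1)

Row-insert the values π_1, π_2, … into P one at a time, bumping the leftmost entry strictly greater than the inserted value down to the next row. The recording tableau Q records, in position (i, j), the step at which that cell was added to P.
  Insert 2 (step 1): P = [2];  Q = [1]
  Insert 8 (step 2): P = [2, 8];  Q = [1, 2]
  Insert 6 (step 3): P = [2, 6] / [8];  Q = [1, 2] / [3]
  Insert 1 (step 4): P = [1, 6] / [2] / [8];  Q = [1, 2] / [3] / [4]
  Insert 3 (step 5): P = [1, 3] / [2, 6] / [8];  Q = [1, 2] / [3, 5] / [4]
  Insert 4 (step 6): P = [1, 3, 4] / [2, 6] / [8];  Q = [1, 2, 6] / [3, 5] / [4]
  Insert 5 (step 7): P = [1, 3, 4, 5] / [2, 6] / [8];  Q = [1, 2, 6, 7] / [3, 5] / [4]
  Insert 7 (step 8): P = [1, 3, 4, 5, 7] / [2, 6] / [8];  Q = [1, 2, 6, 7, 8] / [3, 5] / [4]
Final shape: (5, 2, 1).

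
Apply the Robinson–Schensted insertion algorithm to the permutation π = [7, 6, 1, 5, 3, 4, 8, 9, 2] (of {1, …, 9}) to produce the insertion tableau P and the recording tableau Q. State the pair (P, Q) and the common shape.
P = [1, 2, 4, 8, 9] / [3] / [5] / [6] / [7];  Q = [1, 4, 6, 7, 8] / [2] / [3] / [5] / [9];  common shape = (5, 1, 1, 1, 1)

Row-insert the values π_1, π_2, … into P one at a time, bumping the leftmost entry strictly greater than the inserted value down to the next row. The recording tableau Q records, in position (i, j), the step at which that cell was added to P.
  Insert 7 (step 1): P = [7];  Q = [1]
  Insert 6 (step 2): P = [6] / [7];  Q = [1] / [2]
  Insert 1 (step 3): P = [1] / [6] / [7];  Q = [1] / [2] / [3]
  Insert 5 (step 4): P = [1, 5] / [6] / [7];  Q = [1, 4] / [2] / [3]
  Insert 3 (step 5): P = [1, 3] / [5] / [6] / [7];  Q = [1, 4] / [2] / [3] / [5]
  Insert 4 (step 6): P = [1, 3, 4] / [5] / [6] / [7];  Q = [1, 4, 6] / [2] / [3] / [5]
  Insert 8 (step 7): P = [1, 3, 4, 8] / [5] / [6] / [7];  Q = [1, 4, 6, 7] / [2] / [3] / [5]
  Insert 9 (step 8): P = [1, 3, 4, 8, 9] / [5] / [6] / [7];  Q = [1, 4, 6, 7, 8] / [2] / [3] / [5]
  Insert 2 (step 9): P = [1, 2, 4, 8, 9] / [3] / [5] / [6] / [7];  Q = [1, 4, 6, 7, 8] / [2] / [3] / [5] / [9]
Final shape: (5, 1, 1, 1, 1).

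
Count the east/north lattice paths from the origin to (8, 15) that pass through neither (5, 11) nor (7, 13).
Number of paths = 183498

Inclusion–exclusion. Total paths: C(23, 8) = 490314. Through P₁: C(16, 5)·C(7, 3) = 152880. Through P₂: C(20, 7)·C(3, 1) = 232560. Since P₁ is strictly southwest of P₂, a monotone path through both must visit P₁ then P₂; paths through both = C(16, 5)·C(4, 2)·C(3, 1) = 78624. Avoid both = 490314 − 152880 − 232560 + 78624 = 183498.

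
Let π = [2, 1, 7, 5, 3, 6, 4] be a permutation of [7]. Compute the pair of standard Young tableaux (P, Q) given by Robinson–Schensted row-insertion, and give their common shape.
P = [1, 3, 4] / [2, 5, 6] / [7];  Q = [1, 3, 6] / [2, 4, 7] / [5];  common shape = (3, 3, 1)

Row-insert the values π_1, π_2, … into P one at a time, bumping the leftmost entry strictly greater than the inserted value down to the next row. The recording tableau Q records, in position (i, j), the step at which that cell was added to P.
  Insert 2 (step 1): P = [2];  Q = [1]
  Insert 1 (step 2): P = [1] / [2];  Q = [1] / [2]
  Insert 7 (step 3): P = [1, 7] / [2];  Q = [1, 3] / [2]
  Insert 5 (step 4): P = [1, 5] / [2, 7];  Q = [1, 3] / [2, 4]
  Insert 3 (step 5): P = [1, 3] / [2, 5] / [7];  Q = [1, 3] / [2, 4] / [5]
  Insert 6 (step 6): P = [1, 3, 6] / [2, 5] / [7];  Q = [1, 3, 6] / [2, 4] / [5]
  Insert 4 (step 7): P = [1, 3, 4] / [2, 5, 6] / [7];  Q = [1, 3, 6] / [2, 4, 7] / [5]
Final shape: (3, 3, 1).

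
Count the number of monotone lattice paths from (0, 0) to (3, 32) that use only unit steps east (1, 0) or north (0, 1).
Number of paths = 6545

A monotone lattice path from (0, 0) to (3, 32) consists of 3 east steps and 32 north steps in some order, so it is determined by which 3 of the 35 steps are east. The count is C(35, 3) = 6545.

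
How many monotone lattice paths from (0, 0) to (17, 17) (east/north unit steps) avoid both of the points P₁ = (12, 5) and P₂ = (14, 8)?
Number of paths = 2238579076

Inclusion–exclusion. Total paths: C(34, 17) = 2333606220. Through P₁: C(17, 12)·C(17, 5) = 38291344. Through P₂: C(22, 14)·C(12, 3) = 70349400. Since P₁ is strictly southwest of P₂, a monotone path through both must visit P₁ then P₂; paths through both = C(17, 12)·C(5, 2)·C(12, 3) = 13613600. Avoid both = 2333606220 − 38291344 − 70349400 + 13613600 = 2238579076.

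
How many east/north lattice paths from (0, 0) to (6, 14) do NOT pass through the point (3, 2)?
Number of paths = 34210

Total paths from (0, 0) to (6, 14): C(20, 6) = 38760. Paths through (3, 2): (paths (0, 0) → (3, 2)) × (paths (3, 2) → (6, 14)) = C(5, 3) · C(15, 3) = 10 · 455 = 4550. Avoidance count = 38760 − 4550 = 34210.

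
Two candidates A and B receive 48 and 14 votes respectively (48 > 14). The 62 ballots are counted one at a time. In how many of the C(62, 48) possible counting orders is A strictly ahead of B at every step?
Strict-lead orderings = 15946539804825

Total orderings of the 62 votes with 48 for A: C(62, 48) = 29078984349975. By the Bertrand ballot formula (Cycle Lemma / reflection principle), the number of orderings in which A is strictly ahead of B throughout is (p − q)/(p + q) · C(p + q, p) = (48 − 14)/(48 + 14) · 29078984349975 = 15946539804825.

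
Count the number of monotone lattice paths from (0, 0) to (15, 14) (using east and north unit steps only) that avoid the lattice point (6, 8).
Number of paths = 62528745

Total paths from (0, 0) to (15, 14): C(29, 15) = 77558760. Paths through (6, 8): (paths (0, 0) → (6, 8)) × (paths (6, 8) → (15, 14)) = C(14, 6) · C(15, 9) = 3003 · 5005 = 15030015. Avoidance count = 77558760 − 15030015 = 62528745.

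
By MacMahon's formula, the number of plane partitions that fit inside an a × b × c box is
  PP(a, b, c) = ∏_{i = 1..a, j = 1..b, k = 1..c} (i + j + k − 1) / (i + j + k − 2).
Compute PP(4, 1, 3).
PP(4, 1, 3) = 35

Evaluate the triple product over i = 1..4, j = 1..1, k = 1..3. The factors are (2/1) · (3/2) · (4/3) · (3/2) · (4/3) · (5/4) · (4/3) · (5/4) · … (12 factors total). The numerators and denominators telescope so the product is an integer; carrying out the multiplication exactly gives PP(4, 1, 3) = 35.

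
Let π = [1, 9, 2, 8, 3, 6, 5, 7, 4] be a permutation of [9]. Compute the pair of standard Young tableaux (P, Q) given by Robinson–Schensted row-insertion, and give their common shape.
P = [1, 2, 3, 4, 7] / [5] / [6] / [8] / [9];  Q = [1, 2, 4, 6, 8] / [3] / [5] / [7] / [9];  common shape = (5, 1, 1, 1, 1)

Row-insert the values π_1, π_2, … into P one at a time, bumping the leftmost entry strictly greater than the inserted value down to the next row. The recording tableau Q records, in position (i, j), the step at which that cell was added to P.
  Insert 1 (step 1): P = [1];  Q = [1]
  Insert 9 (step 2): P = [1, 9];  Q = [1, 2]
  Insert 2 (step 3): P = [1, 2] / [9];  Q = [1, 2] / [3]
  Insert 8 (step 4): P = [1, 2, 8] / [9];  Q = [1, 2, 4] / [3]
  Insert 3 (step 5): P = [1, 2, 3] / [8] / [9];  Q = [1, 2, 4] / [3] / [5]
  Insert 6 (step 6): P = [1, 2, 3, 6] / [8] / [9];  Q = [1, 2, 4, 6] / [3] / [5]
  Insert 5 (step 7): P = [1, 2, 3, 5] / [6] / [8] / [9];  Q = [1, 2, 4, 6] / [3] / [5] / [7]
  Insert 7 (step 8): P = [1, 2, 3, 5, 7] / [6] / [8] / [9];  Q = [1, 2, 4, 6, 8] / [3] / [5] / [7]
  Insert 4 (step 9): P = [1, 2, 3, 4, 7] / [5] / [6] / [8] / [9];  Q = [1, 2, 4, 6, 8] / [3] / [5] / [7] / [9]
Final shape: (5, 1, 1, 1, 1).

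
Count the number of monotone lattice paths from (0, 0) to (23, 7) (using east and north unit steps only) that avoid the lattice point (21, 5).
Number of paths = 1641120

Total paths from (0, 0) to (23, 7): C(30, 23) = 2035800. Paths through (21, 5): (paths (0, 0) → (21, 5)) × (paths (21, 5) → (23, 7)) = C(26, 21) · C(4, 2) = 65780 · 6 = 394680. Avoidance count = 2035800 − 394680 = 1641120.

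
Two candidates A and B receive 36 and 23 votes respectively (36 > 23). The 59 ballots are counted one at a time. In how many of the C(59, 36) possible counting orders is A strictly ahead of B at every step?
Strict-lead orderings = 3177498557750790

Total orderings of the 59 votes with 36 for A: C(59, 36) = 14420954992868970. By the Bertrand ballot formula (Cycle Lemma / reflection principle), the number of orderings in which A is strictly ahead of B throughout is (p − q)/(p + q) · C(p + q, p) = (36 − 23)/(36 + 23) · 14420954992868970 = 3177498557750790.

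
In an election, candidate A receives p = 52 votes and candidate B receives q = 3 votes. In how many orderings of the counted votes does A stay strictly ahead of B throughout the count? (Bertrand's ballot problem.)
Strict-lead orderings = 23373

Total orderings of the 55 votes with 52 for A: C(55, 52) = 26235. By the Bertrand ballot formula (Cycle Lemma / reflection principle), the number of orderings in which A is strictly ahead of B throughout is (p − q)/(p + q) · C(p + q, p) = (52 − 3)/(52 + 3) · 26235 = 23373.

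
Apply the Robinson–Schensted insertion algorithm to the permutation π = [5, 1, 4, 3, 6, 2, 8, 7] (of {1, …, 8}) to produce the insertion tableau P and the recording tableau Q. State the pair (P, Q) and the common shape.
P = [1, 2, 6, 7] / [3, 8] / [4] / [5];  Q = [1, 3, 5, 7] / [2, 8] / [4] / [6];  common shape = (4, 2, 1, 1)

Row-insert the values π_1, π_2, … into P one at a time, bumping the leftmost entry strictly greater than the inserted value down to the next row. The recording tableau Q records, in position (i, j), the step at which that cell was added to P.
  Insert 5 (step 1): P = [5];  Q = [1]
  Insert 1 (step 2): P = [1] / [5];  Q = [1] / [2]
  Insert 4 (step 3): P = [1, 4] / [5];  Q = [1, 3] / [2]
  Insert 3 (step 4): P = [1, 3] / [4] / [5];  Q = [1, 3] / [2] / [4]
  Insert 6 (step 5): P = [1, 3, 6] / [4] / [5];  Q = [1, 3, 5] / [2] / [4]
  Insert 2 (step 6): P = [1, 2, 6] / [3] / [4] / [5];  Q = [1, 3, 5] / [2] / [4] / [6]
  Insert 8 (step 7): P = [1, 2, 6, 8] / [3] / [4] / [5];  Q = [1, 3, 5, 7] / [2] / [4] / [6]
  Insert 7 (step 8): P = [1, 2, 6, 7] / [3, 8] / [4] / [5];  Q = [1, 3, 5, 7] / [2, 8] / [4] / [6]
Final shape: (4, 2, 1, 1).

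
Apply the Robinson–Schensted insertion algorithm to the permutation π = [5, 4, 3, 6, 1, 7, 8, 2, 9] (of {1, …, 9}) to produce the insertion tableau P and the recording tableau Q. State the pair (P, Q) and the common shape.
P = [1, 2, 7, 8, 9] / [3, 6] / [4] / [5];  Q = [1, 4, 6, 7, 9] / [2, 8] / [3] / [5];  common shape = (5, 2, 1, 1)

Row-insert the values π_1, π_2, … into P one at a time, bumping the leftmost entry strictly greater than the inserted value down to the next row. The recording tableau Q records, in position (i, j), the step at which that cell was added to P.
  Insert 5 (step 1): P = [5];  Q = [1]
  Insert 4 (step 2): P = [4] / [5];  Q = [1] / [2]
  Insert 3 (step 3): P = [3] / [4] / [5];  Q = [1] / [2] / [3]
  Insert 6 (step 4): P = [3, 6] / [4] / [5];  Q = [1, 4] / [2] / [3]
  Insert 1 (step 5): P = [1, 6] / [3] / [4] / [5];  Q = [1, 4] / [2] / [3] / [5]
  Insert 7 (step 6): P = [1, 6, 7] / [3] / [4] / [5];  Q = [1, 4, 6] / [2] / [3] / [5]
  Insert 8 (step 7): P = [1, 6, 7, 8] / [3] / [4] / [5];  Q = [1, 4, 6, 7] / [2] / [3] / [5]
  Insert 2 (step 8): P = [1, 2, 7, 8] / [3, 6] / [4] / [5];  Q = [1, 4, 6, 7] / [2, 8] / [3] / [5]
  Insert 9 (step 9): P = [1, 2, 7, 8, 9] / [3, 6] / [4] / [5];  Q = [1, 4, 6, 7, 9] / [2, 8] / [3] / [5]
Final shape: (5, 2, 1, 1).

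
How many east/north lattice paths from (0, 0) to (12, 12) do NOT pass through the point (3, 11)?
Number of paths = 2700516

Total paths from (0, 0) to (12, 12): C(24, 12) = 2704156. Paths through (3, 11): (paths (0, 0) → (3, 11)) × (paths (3, 11) → (12, 12)) = C(14, 3) · C(10, 9) = 364 · 10 = 3640. Avoidance count = 2704156 − 3640 = 2700516.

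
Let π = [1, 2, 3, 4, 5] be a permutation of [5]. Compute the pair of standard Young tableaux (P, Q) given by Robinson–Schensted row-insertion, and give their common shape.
P = [1, 2, 3, 4, 5];  Q = [1, 2, 3, 4, 5];  common shape = (5)

Row-insert the values π_1, π_2, … into P one at a time, bumping the leftmost entry strictly greater than the inserted value down to the next row. The recording tableau Q records, in position (i, j), the step at which that cell was added to P.
  Insert 1 (step 1): P = [1];  Q = [1]
  Insert 2 (step 2): P = [1, 2];  Q = [1, 2]
  Insert 3 (step 3): P = [1, 2, 3];  Q = [1, 2, 3]
  Insert 4 (step 4): P = [1, 2, 3, 4];  Q = [1, 2, 3, 4]
  Insert 5 (step 5): P = [1, 2, 3, 4, 5];  Q = [1, 2, 3, 4, 5]
Final shape: (5).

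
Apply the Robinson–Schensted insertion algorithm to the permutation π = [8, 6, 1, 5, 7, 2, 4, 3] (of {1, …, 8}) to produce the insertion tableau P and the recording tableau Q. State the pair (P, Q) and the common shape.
P = [1, 2, 3] / [4, 7] / [5] / [6] / [8];  Q = [1, 4, 5] / [2, 7] / [3] / [6] / [8];  common shape = (3, 2, 1, 1, 1)

Row-insert the values π_1, π_2, … into P one at a time, bumping the leftmost entry strictly greater than the inserted value down to the next row. The recording tableau Q records, in position (i, j), the step at which that cell was added to P.
  Insert 8 (step 1): P = [8];  Q = [1]
  Insert 6 (step 2): P = [6] / [8];  Q = [1] / [2]
  Insert 1 (step 3): P = [1] / [6] / [8];  Q = [1] / [2] / [3]
  Insert 5 (step 4): P = [1, 5] / [6] / [8];  Q = [1, 4] / [2] / [3]
  Insert 7 (step 5): P = [1, 5, 7] / [6] / [8];  Q = [1, 4, 5] / [2] / [3]
  Insert 2 (step 6): P = [1, 2, 7] / [5] / [6] / [8];  Q = [1, 4, 5] / [2] / [3] / [6]
  Insert 4 (step 7): P = [1, 2, 4] / [5, 7] / [6] / [8];  Q = [1, 4, 5] / [2, 7] / [3] / [6]
  Insert 3 (step 8): P = [1, 2, 3] / [4, 7] / [5] / [6] / [8];  Q = [1, 4, 5] / [2, 7] / [3] / [6] / [8]
Final shape: (3, 2, 1, 1, 1).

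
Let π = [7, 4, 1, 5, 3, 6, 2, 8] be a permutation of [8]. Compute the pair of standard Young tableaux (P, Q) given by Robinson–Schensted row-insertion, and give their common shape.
P = [1, 2, 6, 8] / [3, 5] / [4] / [7];  Q = [1, 4, 6, 8] / [2, 5] / [3] / [7];  common shape = (4, 2, 1, 1)

Row-insert the values π_1, π_2, … into P one at a time, bumping the leftmost entry strictly greater than the inserted value down to the next row. The recording tableau Q records, in position (i, j), the step at which that cell was added to P.
  Insert 7 (step 1): P = [7];  Q = [1]
  Insert 4 (step 2): P = [4] / [7];  Q = [1] / [2]
  Insert 1 (step 3): P = [1] / [4] / [7];  Q = [1] / [2] / [3]
  Insert 5 (step 4): P = [1, 5] / [4] / [7];  Q = [1, 4] / [2] / [3]
  Insert 3 (step 5): P = [1, 3] / [4, 5] / [7];  Q = [1, 4] / [2, 5] / [3]
  Insert 6 (step 6): P = [1, 3, 6] / [4, 5] / [7];  Q = [1, 4, 6] / [2, 5] / [3]
  Insert 2 (step 7): P = [1, 2, 6] / [3, 5] / [4] / [7];  Q = [1, 4, 6] / [2, 5] / [3] / [7]
  Insert 8 (step 8): P = [1, 2, 6, 8] / [3, 5] / [4] / [7];  Q = [1, 4, 6, 8] / [2, 5] / [3] / [7]
Final shape: (4, 2, 1, 1).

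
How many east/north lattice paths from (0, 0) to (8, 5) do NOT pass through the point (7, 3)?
Number of paths = 927

Total paths from (0, 0) to (8, 5): C(13, 8) = 1287. Paths through (7, 3): (paths (0, 0) → (7, 3)) × (paths (7, 3) → (8, 5)) = C(10, 7) · C(3, 1) = 120 · 3 = 360. Avoidance count = 1287 − 360 = 927.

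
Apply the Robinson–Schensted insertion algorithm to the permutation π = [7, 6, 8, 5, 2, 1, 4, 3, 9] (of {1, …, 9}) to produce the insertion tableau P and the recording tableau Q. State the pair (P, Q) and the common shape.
P = [1, 3, 9] / [2, 4] / [5, 8] / [6] / [7];  Q = [1, 3, 9] / [2, 7] / [4, 8] / [5] / [6];  common shape = (3, 2, 2, 1, 1)

Row-insert the values π_1, π_2, … into P one at a time, bumping the leftmost entry strictly greater than the inserted value down to the next row. The recording tableau Q records, in position (i, j), the step at which that cell was added to P.
  Insert 7 (step 1): P = [7];  Q = [1]
  Insert 6 (step 2): P = [6] / [7];  Q = [1] / [2]
  Insert 8 (step 3): P = [6, 8] / [7];  Q = [1, 3] / [2]
  Insert 5 (step 4): P = [5, 8] / [6] / [7];  Q = [1, 3] / [2] / [4]
  Insert 2 (step 5): P = [2, 8] / [5] / [6] / [7];  Q = [1, 3] / [2] / [4] / [5]
  Insert 1 (step 6): P = [1, 8] / [2] / [5] / [6] / [7];  Q = [1, 3] / [2] / [4] / [5] / [6]
  Insert 4 (step 7): P = [1, 4] / [2, 8] / [5] / [6] / [7];  Q = [1, 3] / [2, 7] / [4] / [5] / [6]
  Insert 3 (step 8): P = [1, 3] / [2, 4] / [5, 8] / [6] / [7];  Q = [1, 3] / [2, 7] / [4, 8] / [5] / [6]
  Insert 9 (step 9): P = [1, 3, 9] / [2, 4] / [5, 8] / [6] / [7];  Q = [1, 3, 9] / [2, 7] / [4, 8] / [5] / [6]
Final shape: (3, 2, 2, 1, 1).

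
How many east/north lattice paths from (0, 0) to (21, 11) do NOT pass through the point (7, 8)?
Number of paths = 124648680

Total paths from (0, 0) to (21, 11): C(32, 21) = 129024480. Paths through (7, 8): (paths (0, 0) → (7, 8)) × (paths (7, 8) → (21, 11)) = C(15, 7) · C(17, 14) = 6435 · 680 = 4375800. Avoidance count = 129024480 − 4375800 = 124648680.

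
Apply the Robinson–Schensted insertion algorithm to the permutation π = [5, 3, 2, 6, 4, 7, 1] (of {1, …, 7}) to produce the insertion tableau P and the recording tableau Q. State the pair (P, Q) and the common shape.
P = [1, 4, 7] / [2, 6] / [3] / [5];  Q = [1, 4, 6] / [2, 5] / [3] / [7];  common shape = (3, 2, 1, 1)

Row-insert the values π_1, π_2, … into P one at a time, bumping the leftmost entry strictly greater than the inserted value down to the next row. The recording tableau Q records, in position (i, j), the step at which that cell was added to P.
  Insert 5 (step 1): P = [5];  Q = [1]
  Insert 3 (step 2): P = [3] / [5];  Q = [1] / [2]
  Insert 2 (step 3): P = [2] / [3] / [5];  Q = [1] / [2] / [3]
  Insert 6 (step 4): P = [2, 6] / [3] / [5];  Q = [1, 4] / [2] / [3]
  Insert 4 (step 5): P = [2, 4] / [3, 6] / [5];  Q = [1, 4] / [2, 5] / [3]
  Insert 7 (step 6): P = [2, 4, 7] / [3, 6] / [5];  Q = [1, 4, 6] / [2, 5] / [3]
  Insert 1 (step 7): P = [1, 4, 7] / [2, 6] / [3] / [5];  Q = [1, 4, 6] / [2, 5] / [3] / [7]
Final shape: (3, 2, 1, 1).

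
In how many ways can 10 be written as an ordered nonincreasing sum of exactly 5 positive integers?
p(10, 5 parts) = 7

Partitions of n into exactly k parts ↔ partitions of n − k into at most k parts (subtract 1 from each part). For n = 10, k = 5, the partitions are: 6+1+1+1+1, 5+2+1+1+1, 4+3+1+1+1, 4+2+2+1+1, 3+3+2+1+1, 3+2+2+2+1, 2+2+2+2+2. Count = 7.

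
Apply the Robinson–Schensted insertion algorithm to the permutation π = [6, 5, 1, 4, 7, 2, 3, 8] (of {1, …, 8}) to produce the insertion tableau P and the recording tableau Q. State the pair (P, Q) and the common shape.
P = [1, 2, 3, 8] / [4, 7] / [5] / [6];  Q = [1, 4, 5, 8] / [2, 7] / [3] / [6];  common shape = (4, 2, 1, 1)

Row-insert the values π_1, π_2, … into P one at a time, bumping the leftmost entry strictly greater than the inserted value down to the next row. The recording tableau Q records, in position (i, j), the step at which that cell was added to P.
  Insert 6 (step 1): P = [6];  Q = [1]
  Insert 5 (step 2): P = [5] / [6];  Q = [1] / [2]
  Insert 1 (step 3): P = [1] / [5] / [6];  Q = [1] / [2] / [3]
  Insert 4 (step 4): P = [1, 4] / [5] / [6];  Q = [1, 4] / [2] / [3]
  Insert 7 (step 5): P = [1, 4, 7] / [5] / [6];  Q = [1, 4, 5] / [2] / [3]
  Insert 2 (step 6): P = [1, 2, 7] / [4] / [5] / [6];  Q = [1, 4, 5] / [2] / [3] / [6]
  Insert 3 (step 7): P = [1, 2, 3] / [4, 7] / [5] / [6];  Q = [1, 4, 5] / [2, 7] / [3] / [6]
  Insert 8 (step 8): P = [1, 2, 3, 8] / [4, 7] / [5] / [6];  Q = [1, 4, 5, 8] / [2, 7] / [3] / [6]
Final shape: (4, 2, 1, 1).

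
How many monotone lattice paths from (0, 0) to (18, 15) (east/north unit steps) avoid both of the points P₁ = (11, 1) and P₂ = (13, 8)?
Number of paths = 874941024

Inclusion–exclusion. Total paths: C(33, 18) = 1037158320. Through P₁: C(12, 11)·C(21, 7) = 1395360. Through P₂: C(21, 13)·C(12, 5) = 161164080. Since P₁ is strictly southwest of P₂, a monotone path through both must visit P₁ then P₂; paths through both = C(12, 11)·C(9, 2)·C(12, 5) = 342144. Avoid both = 1037158320 − 1395360 − 161164080 + 342144 = 874941024.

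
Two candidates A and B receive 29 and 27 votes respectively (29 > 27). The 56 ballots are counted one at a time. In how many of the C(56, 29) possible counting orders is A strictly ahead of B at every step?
Strict-lead orderings = 263747951750360

Total orderings of the 56 votes with 29 for A: C(56, 29) = 7384942649010080. By the Bertrand ballot formula (Cycle Lemma / reflection principle), the number of orderings in which A is strictly ahead of B throughout is (p − q)/(p + q) · C(p + q, p) = (29 − 27)/(29 + 27) · 7384942649010080 = 263747951750360.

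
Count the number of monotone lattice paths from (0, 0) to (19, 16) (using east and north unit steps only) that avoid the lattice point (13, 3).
Number of paths = 4044735030

Total paths from (0, 0) to (19, 16): C(35, 19) = 4059928950. Paths through (13, 3): (paths (0, 0) → (13, 3)) × (paths (13, 3) → (19, 16)) = C(16, 13) · C(19, 6) = 560 · 27132 = 15193920. Avoidance count = 4059928950 − 15193920 = 4044735030.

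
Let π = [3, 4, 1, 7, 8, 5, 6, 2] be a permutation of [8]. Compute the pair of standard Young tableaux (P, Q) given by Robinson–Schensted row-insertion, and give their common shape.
P = [1, 2, 5, 6] / [3, 4, 8] / [7];  Q = [1, 2, 4, 5] / [3, 6, 7] / [8];  common shape = (4, 3, 1)

Row-insert the values π_1, π_2, … into P one at a time, bumping the leftmost entry strictly greater than the inserted value down to the next row. The recording tableau Q records, in position (i, j), the step at which that cell was added to P.
  Insert 3 (step 1): P = [3];  Q = [1]
  Insert 4 (step 2): P = [3, 4];  Q = [1, 2]
  Insert 1 (step 3): P = [1, 4] / [3];  Q = [1, 2] / [3]
  Insert 7 (step 4): P = [1, 4, 7] / [3];  Q = [1, 2, 4] / [3]
  Insert 8 (step 5): P = [1, 4, 7, 8] / [3];  Q = [1, 2, 4, 5] / [3]
  Insert 5 (step 6): P = [1, 4, 5, 8] / [3, 7];  Q = [1, 2, 4, 5] / [3, 6]
  Insert 6 (step 7): P = [1, 4, 5, 6] / [3, 7, 8];  Q = [1, 2, 4, 5] / [3, 6, 7]
  Insert 2 (step 8): P = [1, 2, 5, 6] / [3, 4, 8] / [7];  Q = [1, 2, 4, 5] / [3, 6, 7] / [8]
Final shape: (4, 3, 1).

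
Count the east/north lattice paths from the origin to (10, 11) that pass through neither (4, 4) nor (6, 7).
Number of paths = 161476

Inclusion–exclusion. Total paths: C(21, 10) = 352716. Through P₁: C(8, 4)·C(13, 6) = 120120. Through P₂: C(13, 6)·C(8, 4) = 120120. Since P₁ is strictly southwest of P₂, a monotone path through both must visit P₁ then P₂; paths through both = C(8, 4)·C(5, 2)·C(8, 4) = 49000. Avoid both = 352716 − 120120 − 120120 + 49000 = 161476.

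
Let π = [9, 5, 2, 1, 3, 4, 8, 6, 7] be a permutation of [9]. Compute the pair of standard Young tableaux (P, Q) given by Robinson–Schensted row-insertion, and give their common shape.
P = [1, 3, 4, 6, 7] / [2, 8] / [5] / [9];  Q = [1, 5, 6, 7, 9] / [2, 8] / [3] / [4];  common shape = (5, 2, 1, 1)

Row-insert the values π_1, π_2, … into P one at a time, bumping the leftmost entry strictly greater than the inserted value down to the next row. The recording tableau Q records, in position (i, j), the step at which that cell was added to P.
  Insert 9 (step 1): P = [9];  Q = [1]
  Insert 5 (step 2): P = [5] / [9];  Q = [1] / [2]
  Insert 2 (step 3): P = [2] / [5] / [9];  Q = [1] / [2] / [3]
  Insert 1 (step 4): P = [1] / [2] / [5] / [9];  Q = [1] / [2] / [3] / [4]
  Insert 3 (step 5): P = [1, 3] / [2] / [5] / [9];  Q = [1, 5] / [2] / [3] / [4]
  Insert 4 (step 6): P = [1, 3, 4] / [2] / [5] / [9];  Q = [1, 5, 6] / [2] / [3] / [4]
  Insert 8 (step 7): P = [1, 3, 4, 8] / [2] / [5] / [9];  Q = [1, 5, 6, 7] / [2] / [3] / [4]
  Insert 6 (step 8): P = [1, 3, 4, 6] / [2, 8] / [5] / [9];  Q = [1, 5, 6, 7] / [2, 8] / [3] / [4]
  Insert 7 (step 9): P = [1, 3, 4, 6, 7] / [2, 8] / [5] / [9];  Q = [1, 5, 6, 7, 9] / [2, 8] / [3] / [4]
Final shape: (5, 2, 1, 1).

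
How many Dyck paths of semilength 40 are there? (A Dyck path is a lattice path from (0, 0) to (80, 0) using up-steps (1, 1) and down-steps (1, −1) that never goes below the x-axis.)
C_40 = 2622127042276492108820

These Dyck paths are counted by the Catalan number C_n = (1/(n + 1)) · C(2n, n). For n = 40: C_40 = (1/41) · C(80, 40) = 107507208733336176461620/41 = 2622127042276492108820.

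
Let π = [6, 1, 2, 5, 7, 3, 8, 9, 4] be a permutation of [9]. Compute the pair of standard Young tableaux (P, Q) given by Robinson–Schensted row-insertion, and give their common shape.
P = [1, 2, 3, 4, 8, 9] / [5, 7] / [6];  Q = [1, 3, 4, 5, 7, 8] / [2, 9] / [6];  common shape = (6, 2, 1)

Row-insert the values π_1, π_2, … into P one at a time, bumping the leftmost entry strictly greater than the inserted value down to the next row. The recording tableau Q records, in position (i, j), the step at which that cell was added to P.
  Insert 6 (step 1): P = [6];  Q = [1]
  Insert 1 (step 2): P = [1] / [6];  Q = [1] / [2]
  Insert 2 (step 3): P = [1, 2] / [6];  Q = [1, 3] / [2]
  Insert 5 (step 4): P = [1, 2, 5] / [6];  Q = [1, 3, 4] / [2]
  Insert 7 (step 5): P = [1, 2, 5, 7] / [6];  Q = [1, 3, 4, 5] / [2]
  Insert 3 (step 6): P = [1, 2, 3, 7] / [5] / [6];  Q = [1, 3, 4, 5] / [2] / [6]
  Insert 8 (step 7): P = [1, 2, 3, 7, 8] / [5] / [6];  Q = [1, 3, 4, 5, 7] / [2] / [6]
  Insert 9 (step 8): P = [1, 2, 3, 7, 8, 9] / [5] / [6];  Q = [1, 3, 4, 5, 7, 8] / [2] / [6]
  Insert 4 (step 9): P = [1, 2, 3, 4, 8, 9] / [5, 7] / [6];  Q = [1, 3, 4, 5, 7, 8] / [2, 9] / [6]
Final shape: (6, 2, 1).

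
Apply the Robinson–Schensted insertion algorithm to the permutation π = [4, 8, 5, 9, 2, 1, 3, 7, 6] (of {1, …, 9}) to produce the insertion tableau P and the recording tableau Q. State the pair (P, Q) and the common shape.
P = [1, 3, 6] / [2, 5, 7] / [4, 9] / [8];  Q = [1, 2, 4] / [3, 7, 8] / [5, 9] / [6];  common shape = (3, 3, 2, 1)

Row-insert the values π_1, π_2, … into P one at a time, bumping the leftmost entry strictly greater than the inserted value down to the next row. The recording tableau Q records, in position (i, j), the step at which that cell was added to P.
  Insert 4 (step 1): P = [4];  Q = [1]
  Insert 8 (step 2): P = [4, 8];  Q = [1, 2]
  Insert 5 (step 3): P = [4, 5] / [8];  Q = [1, 2] / [3]
  Insert 9 (step 4): P = [4, 5, 9] / [8];  Q = [1, 2, 4] / [3]
  Insert 2 (step 5): P = [2, 5, 9] / [4] / [8];  Q = [1, 2, 4] / [3] / [5]
  Insert 1 (step 6): P = [1, 5, 9] / [2] / [4] / [8];  Q = [1, 2, 4] / [3] / [5] / [6]
  Insert 3 (step 7): P = [1, 3, 9] / [2, 5] / [4] / [8];  Q = [1, 2, 4] / [3, 7] / [5] / [6]
  Insert 7 (step 8): P = [1, 3, 7] / [2, 5, 9] / [4] / [8];  Q = [1, 2, 4] / [3, 7, 8] / [5] / [6]
  Insert 6 (step 9): P = [1, 3, 6] / [2, 5, 7] / [4, 9] / [8];  Q = [1, 2, 4] / [3, 7, 8] / [5, 9] / [6]
Final shape: (3, 3, 2, 1).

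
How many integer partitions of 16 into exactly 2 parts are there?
p(16, 2 parts) = 8

Partitions of n into exactly k parts ↔ partitions of n − k into at most k parts (subtract 1 from each part). For n = 16, k = 2, the partitions are: 15+1, 14+2, 13+3, 12+4, 11+5, 10+6, 9+7, 8+8. Count = 8.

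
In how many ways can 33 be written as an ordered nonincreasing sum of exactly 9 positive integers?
p(33, 9 parts) = 1076

Partitions of n into exactly k parts are in bijection with partitions of n − k into at most k parts (subtract 1 from each part). So p(33, exactly 9) = p(24, parts ≤ 9). Computing via the recurrence p(m, j) = p(m, j−1) + p(m−j, j) gives 1076.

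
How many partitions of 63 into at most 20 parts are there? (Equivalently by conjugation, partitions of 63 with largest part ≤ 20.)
p(63, parts ≤ 20) = 1198693

Use the recurrence p(n, m) = p(n, m−1) + p(n−m, m): either the largest part is < m (count p(n, m−1)) or the largest part is exactly m (remove one copy of m, count p(n−m, m)). With p(0, ·) = 1 this gives p(63, parts ≤ 20) = 1198693. (By conjugating Young diagrams, this also counts partitions of 63 into at most 20 parts.)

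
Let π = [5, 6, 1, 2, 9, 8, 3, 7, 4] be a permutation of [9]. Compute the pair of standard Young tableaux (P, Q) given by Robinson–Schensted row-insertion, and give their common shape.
P = [1, 2, 3, 4] / [5, 6, 7] / [8] / [9];  Q = [1, 2, 5, 8] / [3, 4, 6] / [7] / [9];  common shape = (4, 3, 1, 1)

Row-insert the values π_1, π_2, … into P one at a time, bumping the leftmost entry strictly greater than the inserted value down to the next row. The recording tableau Q records, in position (i, j), the step at which that cell was added to P.
  Insert 5 (step 1): P = [5];  Q = [1]
  Insert 6 (step 2): P = [5, 6];  Q = [1, 2]
  Insert 1 (step 3): P = [1, 6] / [5];  Q = [1, 2] / [3]
  Insert 2 (step 4): P = [1, 2] / [5, 6];  Q = [1, 2] / [3, 4]
  Insert 9 (step 5): P = [1, 2, 9] / [5, 6];  Q = [1, 2, 5] / [3, 4]
  Insert 8 (step 6): P = [1, 2, 8] / [5, 6, 9];  Q = [1, 2, 5] / [3, 4, 6]
  Insert 3 (step 7): P = [1, 2, 3] / [5, 6, 8] / [9];  Q = [1, 2, 5] / [3, 4, 6] / [7]
  Insert 7 (step 8): P = [1, 2, 3, 7] / [5, 6, 8] / [9];  Q = [1, 2, 5, 8] / [3, 4, 6] / [7]
  Insert 4 (step 9): P = [1, 2, 3, 4] / [5, 6, 7] / [8] / [9];  Q = [1, 2, 5, 8] / [3, 4, 6] / [7] / [9]
Final shape: (4, 3, 1, 1).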